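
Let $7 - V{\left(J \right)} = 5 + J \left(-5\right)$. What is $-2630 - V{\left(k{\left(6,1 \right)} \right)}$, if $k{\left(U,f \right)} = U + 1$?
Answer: $-2667$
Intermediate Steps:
$k{\left(U,f \right)} = 1 + U$
$V{\left(J \right)} = 2 + 5 J$ ($V{\left(J \right)} = 7 - \left(5 + J \left(-5\right)\right) = 7 - \left(5 - 5 J\right) = 7 + \left(-5 + 5 J\right) = 2 + 5 J$)
$-2630 - V{\left(k{\left(6,1 \right)} \right)} = -2630 - \left(2 + 5 \left(1 + 6\right)\right) = -2630 - \left(2 + 5 \cdot 7\right) = -2630 - \left(2 + 35\right) = -2630 - 37 = -2667$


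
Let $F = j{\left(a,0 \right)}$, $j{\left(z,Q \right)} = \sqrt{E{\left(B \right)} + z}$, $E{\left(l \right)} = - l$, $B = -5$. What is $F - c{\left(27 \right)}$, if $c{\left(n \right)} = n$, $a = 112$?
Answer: $-27 + 3 \sqrt{13} \approx -16.183$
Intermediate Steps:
$j{\left(z,Q \right)} = \sqrt{5 + z}$ ($j{\left(z,Q \right)} = \sqrt{\left(-1\right) \left(-5\right) + z} = \sqrt{5 + z}$)
$F = 3 \sqrt{13}$ ($F = \sqrt{5 + 112} = \sqrt{117} = 3 \sqrt{13} \approx 10.817$)
$F - c{\left(27 \right)} = 3 \sqrt{13} - 27 = -27 + 3 \sqrt{13}$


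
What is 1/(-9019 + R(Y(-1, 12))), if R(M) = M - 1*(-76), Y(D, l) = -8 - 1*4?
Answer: -1/8955 ≈ -0.00011167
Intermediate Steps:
Y(D, l) = -12 (Y(D, l) = -8 - 4 = -12)
R(M) = 76 + M (R(M) = M + 76 = 76 + M)
1/(-9019 + R(Y(-1, 12))) = 1/(-9019 + (76 - 12)) = 1/(-9019 + 64) = 1/(-8955) = -1/8955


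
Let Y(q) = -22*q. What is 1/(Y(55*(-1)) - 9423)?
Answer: -1/8213 ≈ -0.00012176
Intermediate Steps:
1/(Y(55*(-1)) - 9423) = 1/(-1210*(-1) - 9423) = 1/(-22*(-55) - 9423) = 1/(1210 - 9423) = 1/(-8213) = -1/8213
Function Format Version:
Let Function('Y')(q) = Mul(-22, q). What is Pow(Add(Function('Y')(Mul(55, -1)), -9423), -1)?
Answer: Rational(-1, 8213) ≈ -0.00012176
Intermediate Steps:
Pow(Add(Function('Y')(Mul(55, -1)), -9423), -1) = Pow(Add(Mul(-22, Mul(55, -1)), -9423), -1) = Pow(Add(Mul(-22, -55), -9423), -1) = Pow(Add(1210, -9423), -1) = Pow(-8213, -1) = Rational(-1, 8213)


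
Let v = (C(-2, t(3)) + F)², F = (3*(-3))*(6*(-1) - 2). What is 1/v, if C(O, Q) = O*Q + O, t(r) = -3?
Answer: 1/5776 ≈ 0.00017313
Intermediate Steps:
F = 72 (F = -9*(-6 - 2) = -9*(-8) = 72)
C(O, Q) = O + O*Q
v = 5776 (v = (-2*(1 - 3) + 72)² = (-2*(-2) + 72)² = (4 + 72)² = 76² = 5776)
1/v = 1/5776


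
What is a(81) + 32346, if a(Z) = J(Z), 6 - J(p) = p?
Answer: 32271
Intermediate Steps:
J(p) = 6 - p
a(Z) = 6 - Z
a(81) + 32346 = (6 - 1*81) + 32346 = (6 - 81) + 32346 = -75 + 32346 = 32271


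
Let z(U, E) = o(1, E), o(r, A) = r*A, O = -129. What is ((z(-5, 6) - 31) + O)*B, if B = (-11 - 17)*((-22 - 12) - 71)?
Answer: -452760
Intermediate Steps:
o(r, A) = A*r
z(U, E) = E (z(U, E) = E*1 = E)
B = 2940 (B = -28*(-34 - 71) = -28*(-105) = 2940)
((z(-5, 6) - 31) + O)*B = ((6 - 31) - 129)*2940 = (-25 - 129)*2940 = -154*2940 = -452760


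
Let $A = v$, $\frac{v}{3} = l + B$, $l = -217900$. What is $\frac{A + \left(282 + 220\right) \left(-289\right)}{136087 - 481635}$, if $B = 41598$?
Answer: $\frac{168496}{86387} \approx 1.9505$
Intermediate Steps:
$v = -528906$ ($v = 3 \left(-217900 + 41598\right) = 3 \left(-176302\right) = -528906$)
$A = -528906$
$\frac{A + \left(282 + 220\right) \left(-289\right)}{136087 - 481635} = \frac{-528906 + \left(282 + 220\right) \left(-289\right)}{136087 - 481635} = \frac{-528906 + 502 \left(-289\right)}{-345548} = \left(-528906 - 145078\right) \left(- \frac{1}{345548}\right) = \left(-673984\right) \left(- \frac{1}{345548}\right) = \frac{168496}{86387}$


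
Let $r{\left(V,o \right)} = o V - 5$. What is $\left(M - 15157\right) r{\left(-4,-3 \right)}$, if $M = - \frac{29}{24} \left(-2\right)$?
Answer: $- \frac{1272985}{12} \approx -1.0608 \cdot 10^{5}$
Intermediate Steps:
$M = \frac{29}{12}$ ($M = \left(-29\right) \frac{1}{24} \left(-2\right) = \left(- \frac{29}{24}\right) \left(-2\right) = \frac{29}{12} \approx 2.4167$)
$r{\left(V,o \right)} = -5 + V o$ ($r{\left(V,o \right)} = V o - 5 = -5 + V o$)
$\left(M - 15157\right) r{\left(-4,-3 \right)} = \left(\frac{29}{12} - 15157\right) \left(-5 - -12\right) = \left(\frac{29}{12} - 15157\right) \left(-5 + 12\right) = \left(- \frac{181855}{12}\right) 7 = - \frac{1272985}{12}$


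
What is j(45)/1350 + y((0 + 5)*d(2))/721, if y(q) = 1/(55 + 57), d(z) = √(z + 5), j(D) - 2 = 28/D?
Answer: 4794743/2452842000 ≈ 0.0019548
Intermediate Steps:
j(D) = 2 + 28/D
d(z) = √(5 + z)
y(q) = 1/112
j(45)/1350 + y((0 + 5)*d(2))/721 = (2 + 28/45)/1350 + (1/112)/721 = (2 + 28*(1/45))*(1/1350) + (1/112)*(1/721) = (2 + 28/45)*(1/1350) + 1/80752 = (118/45)*(1/1350) + 1/80752 = 59/30375 + 1/80752 = 4794743/2452842000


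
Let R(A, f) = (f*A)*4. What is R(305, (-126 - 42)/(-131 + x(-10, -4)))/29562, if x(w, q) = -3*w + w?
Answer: 34160/546897 ≈ 0.062461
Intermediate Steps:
x(w, q) = -2*w
R(A, f) = 4*A*f (R(A, f) = (A*f)*4 = 4*A*f)
R(305, (-126 - 42)/(-131 + x(-10, -4)))/29562 = (4*305*((-126 - 42)/(-131 - 2*(-10))))/29562 = (4*305*(-168/(-131 + 20)))*(1/29562) = (4*305*(-168/(-111)))*(1/29562) = (4*305*(-168*(-1/111)))*(1/29562) = (4*305*(56/37))*(1/29562) = (68320/37)*(1/29562) = 34160/546897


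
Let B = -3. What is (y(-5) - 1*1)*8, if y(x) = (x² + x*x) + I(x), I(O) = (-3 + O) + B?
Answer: 304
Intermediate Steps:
I(O) = -6 + O (I(O) = (-3 + O) - 3 = -6 + O)
y(x) = -6 + x + 2*x² (y(x) = (x² + x*x) + (-6 + x) = (x² + x²) + (-6 + x) = 2*x² + (-6 + x) = -6 + x + 2*x²)
(y(-5) - 1*1)*8 = ((-6 - 5 + 2*(-5)²) - 1*1)*8 = ((-6 - 5 + 2*25) - 1)*8 = ((-6 - 5 + 50) - 1)*8 = (39 - 1)*8 = 38*8 = 304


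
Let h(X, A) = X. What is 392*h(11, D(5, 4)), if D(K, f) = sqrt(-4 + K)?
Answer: 4312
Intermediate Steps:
392*h(11, D(5, 4)) = 392*11 = 4312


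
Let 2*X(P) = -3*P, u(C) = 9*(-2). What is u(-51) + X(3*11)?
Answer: -135/2 ≈ -67.500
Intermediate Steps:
u(C) = -18
X(P) = -3*P/2 (X(P) = (-3*P)/2 = -3*P/2)
u(-51) + X(3*11) = -18 - 9*11/2 = -18 - 3/2*33 = -18 - 99/2 = -135/2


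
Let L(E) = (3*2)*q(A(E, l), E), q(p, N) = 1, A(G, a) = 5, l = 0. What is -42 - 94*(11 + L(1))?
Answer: -1640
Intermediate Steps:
L(E) = 6 (L(E) = (3*2)*1 = 6*1 = 6)
-42 - 94*(11 + L(1)) = -42 - 94*(11 + 6) = -42 - 94*17 = -42 - 1598 = -1640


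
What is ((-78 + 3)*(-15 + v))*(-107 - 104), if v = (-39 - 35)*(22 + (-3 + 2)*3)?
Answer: -22487325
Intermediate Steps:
v = -1406 (v = -74*(22 - 1*3) = -74*(22 - 3) = -74*19 = -1406)
((-78 + 3)*(-15 + v))*(-107 - 104) = ((-78 + 3)*(-15 - 1406))*(-107 - 104) = -75*(-1421)*(-211) = 106575*(-211) = -22487325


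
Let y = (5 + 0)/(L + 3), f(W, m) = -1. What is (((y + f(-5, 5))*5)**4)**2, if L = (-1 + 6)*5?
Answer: 30590228625390625/377801998336 ≈ 80969.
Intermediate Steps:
L = 25 (L = 5*5 = 25)
y = 5/28 (y = (5 + 0)/(25 + 3) = 5/28 ≈ 0.17857)
(((y + f(-5, 5))*5)**4)**2 = (((5/28 - 1)*5)**4)**2 = ((-23/28*5)**4)**2 = ((-115/28)**4)**2 = (174900625/614656)**2 = 30590228625390625/377801998336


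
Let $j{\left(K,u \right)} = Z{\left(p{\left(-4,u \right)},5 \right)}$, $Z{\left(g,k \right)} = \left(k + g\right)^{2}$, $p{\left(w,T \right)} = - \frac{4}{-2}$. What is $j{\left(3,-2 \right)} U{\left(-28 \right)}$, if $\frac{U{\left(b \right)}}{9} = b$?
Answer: $-12348$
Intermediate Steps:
$p{\left(w,T \right)} = 2$ ($p{\left(w,T \right)} = \left(-4\right) \left(- \frac{1}{2}\right) = 2$)
$U{\left(b \right)} = 9 b$
$Z{\left(g,k \right)} = \left(g + k\right)^{2}$
$j{\left(K,u \right)} = 49$ ($j{\left(K,u \right)} = \left(2 + 5\right)^{2} = 7^{2} = 49$)
$j{\left(3,-2 \right)} U{\left(-28 \right)} = 49 \cdot 9 \left(-28\right) = 49 \left(-252\right) = -12348$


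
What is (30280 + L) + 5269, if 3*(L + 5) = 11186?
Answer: 117818/3 ≈ 39273.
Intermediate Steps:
L = 11171/3 (L = -5 + (⅓)*11186 = -5 + 11186/3 = 11171/3 ≈ 3723.7)
(30280 + L) + 5269 = (30280 + 11171/3) + 5269 = 102011/3 + 5269 = 117818/3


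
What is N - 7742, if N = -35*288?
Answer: -17822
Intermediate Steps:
N = -10080
N - 7742 = -10080 - 7742 = -17822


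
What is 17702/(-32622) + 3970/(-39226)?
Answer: -205971998/319907643 ≈ -0.64385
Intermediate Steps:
17702/(-32622) + 3970/(-39226) = 17702*(-1/32622) + 3970*(-1/39226) = -8851/16311 - 1985/19613 = -205971998/319907643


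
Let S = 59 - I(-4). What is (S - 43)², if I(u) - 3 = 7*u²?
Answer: 9801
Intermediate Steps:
I(u) = 3 + 7*u²
S = -56 (S = 59 - (3 + 7*(-4)²) = 59 - (3 + 7*16) = 59 - (3 + 112) = 59 - 1*115 = 59 - 115 = -56)
(S - 43)² = (-56 - 43)² = (-99)² = 9801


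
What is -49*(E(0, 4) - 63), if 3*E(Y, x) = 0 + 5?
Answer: 9016/3 ≈ 3005.3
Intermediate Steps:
E(Y, x) = 5/3 (E(Y, x) = (0 + 5)/3 = (1/3)*5 = 5/3)
-49*(E(0, 4) - 63) = -49*(5/3 - 63) = -49*(-184/3) = 9016/3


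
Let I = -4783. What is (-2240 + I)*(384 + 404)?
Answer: -5534124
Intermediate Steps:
(-2240 + I)*(384 + 404) = (-2240 - 4783)*(384 + 404) = -7023*788 = -5534124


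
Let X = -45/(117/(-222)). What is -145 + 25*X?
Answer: 25865/13 ≈ 1989.6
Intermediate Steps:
X = 1110/13 (X = -45/(117*(-1/222)) = -45/(-39/74) = -45*(-74/39) = 1110/13 ≈ 85.385)
-145 + 25*X = -145 + 25*(1110/13) = -145 + 27750/13 = 25865/13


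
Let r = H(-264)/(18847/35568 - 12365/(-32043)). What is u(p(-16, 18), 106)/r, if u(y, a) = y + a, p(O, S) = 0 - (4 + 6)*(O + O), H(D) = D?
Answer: -24701201537/16715679552 ≈ -1.4777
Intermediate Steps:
p(O, S) = -20*O (p(O, S) = 0 - 10*2*O = 0 - 20*O = -20*O)
u(y, a) = a + y
r = -100294077312/347904247 (r = -264/(18847/35568 - 12365/(-32043)) = -264/(18847*(1/35568) - 12365*(-1/32043)) = -264/(18847/35568 + 12365/32043) = -264/347904247/379901808 = -264*379901808/347904247 = -100294077312/347904247 ≈ -288.28)
u(p(-16, 18), 106)/r = (106 - 20*(-16))/(-100294077312/347904247) = (106 + 320)*(-347904247/100294077312) = 426*(-347904247/100294077312) = -24701201537/16715679552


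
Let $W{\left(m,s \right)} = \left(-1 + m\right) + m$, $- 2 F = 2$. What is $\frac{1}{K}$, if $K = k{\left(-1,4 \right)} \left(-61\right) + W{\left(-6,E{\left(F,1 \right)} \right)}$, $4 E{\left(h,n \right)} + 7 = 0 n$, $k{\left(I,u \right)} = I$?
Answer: $\frac{1}{48} \approx 0.020833$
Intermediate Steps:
$F = -1$ ($F = \left(- \frac{1}{2}\right) 2 = -1$)
$E{\left(h,n \right)} = - \frac{7}{4}$ ($E{\left(h,n \right)} = - \frac{7}{4} + \frac{0 n}{4} = - \frac{7}{4} + \frac{1}{4} \cdot 0 = - \frac{7}{4} + 0 = - \frac{7}{4}$)
$W{\left(m,s \right)} = -1 + 2 m$
$K = 48$ ($K = \left(-1\right) \left(-61\right) + \left(-1 + 2 \left(-6\right)\right) = 61 - 13 = 48$)
$\frac{1}{K} = \frac{1}{48}$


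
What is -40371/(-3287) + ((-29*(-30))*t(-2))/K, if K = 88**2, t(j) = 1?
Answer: 157746357/12727264 ≈ 12.394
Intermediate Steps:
K = 7744
-40371/(-3287) + ((-29*(-30))*t(-2))/K = -40371/(-3287) + (-29*(-30)*1)/7744 = -40371*(-1/3287) + (870*1)*(1/7744) = 40371/3287 + 870*(1/7744) = 40371/3287 + 435/3872 = 157746357/12727264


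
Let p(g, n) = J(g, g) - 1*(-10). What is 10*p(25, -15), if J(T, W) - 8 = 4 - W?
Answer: -30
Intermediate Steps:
J(T, W) = 12 - W (J(T, W) = 8 + (4 - W) = 12 - W)
p(g, n) = 22 - g (p(g, n) = (12 - g) - 1*(-10) = (12 - g) + 10 = 22 - g)
10*p(25, -15) = 10*(22 - 1*25) = 10*(22 - 25) = 10*(-3) = -30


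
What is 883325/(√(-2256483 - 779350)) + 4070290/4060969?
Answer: 4070290/4060969 - 883325*I*√3035833/3035833 ≈ 1.0023 - 506.97*I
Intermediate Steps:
883325/(√(-2256483 - 779350)) + 4070290/4060969 = 883325/(√(-3035833)) + 4070290*(1/4060969) = 883325/((I*√3035833)) + 4070290/4060969 = 883325*(-I*√3035833/3035833) + 4070290/4060969 = -883325*I*√3035833/3035833 + 4070290/4060969 = 4070290/4060969 - 883325*I*√3035833/3035833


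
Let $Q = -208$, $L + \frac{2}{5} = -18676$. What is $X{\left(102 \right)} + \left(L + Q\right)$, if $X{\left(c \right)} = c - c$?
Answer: $- \frac{94422}{5} \approx -18884.0$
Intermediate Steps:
$X{\left(c \right)} = 0$
$L = - \frac{93382}{5}$ ($L = - \frac{2}{5} - 18676 = - \frac{93382}{5} \approx -18676.0$)
$X{\left(102 \right)} + \left(L + Q\right) = 0 - \frac{94422}{5} = - \frac{94422}{5}$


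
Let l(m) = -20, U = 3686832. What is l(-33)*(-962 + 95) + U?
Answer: 3704172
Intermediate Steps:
l(-33)*(-962 + 95) + U = -20*(-962 + 95) + 3686832 = -20*(-867) + 3686832 = 17340 + 3686832 = 3704172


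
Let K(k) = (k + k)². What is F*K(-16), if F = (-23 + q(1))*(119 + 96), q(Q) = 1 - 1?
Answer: -5063680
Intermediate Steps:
q(Q) = 0
K(k) = 4*k² (K(k) = (2*k)² = 4*k²)
F = -4945 (F = (-23 + 0)*(119 + 96) = -23*215 = -4945)
F*K(-16) = -19780*(-16)² = -19780*256 = -4945*1024 = -5063680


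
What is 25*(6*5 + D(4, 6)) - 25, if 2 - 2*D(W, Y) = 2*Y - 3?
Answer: 1275/2 ≈ 637.50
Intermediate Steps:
D(W, Y) = 5/2 - Y (D(W, Y) = 1 - (2*Y - 3)/2 = 1 - (-3 + 2*Y)/2 = 1 + (3/2 - Y) = 5/2 - Y)
25*(6*5 + D(4, 6)) - 25 = 25*(6*5 + (5/2 - 1*6)) - 25 = 25*(30 + (5/2 - 6)) - 25 = 25*(30 - 7/2) - 25 = 25*(53/2) - 25 = 1325/2 - 25 = 1275/2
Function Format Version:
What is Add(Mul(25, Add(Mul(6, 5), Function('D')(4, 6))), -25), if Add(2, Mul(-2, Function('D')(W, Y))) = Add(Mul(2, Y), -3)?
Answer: Rational(1275, 2) ≈ 637.50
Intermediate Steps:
Function('D')(W, Y) = Add(Rational(5, 2), Mul(-1, Y)) (Function('D')(W, Y) = Add(1, Mul(Rational(-1, 2), Add(Mul(2, Y), -3))) = Add(1, Mul(Rational(-1, 2), Add(-3, Mul(2, Y)))) = Add(1, Add(Rational(3, 2), Mul(-1, Y))) = Add(Rational(5, 2), Mul(-1, Y)))
Add(Mul(25, Add(Mul(6, 5), Function('D')(4, 6))), -25) = Add(Mul(25, Add(Mul(6, 5), Add(Rational(5, 2), Mul(-1, 6)))), -25) = Add(Mul(25, Add(30, Add(Rational(5, 2), -6))), -25) = Add(Mul(25, Add(30, Rational(-7, 2))), -25) = Add(Mul(25, Rational(53, 2)), -25) = Add(Rational(1325, 2), -25) = Rational(1275, 2)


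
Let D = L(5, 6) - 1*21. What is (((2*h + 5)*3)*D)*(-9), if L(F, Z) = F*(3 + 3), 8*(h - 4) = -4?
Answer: -2916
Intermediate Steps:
h = 7/2 (h = 4 + (1/8)*(-4) = 4 - 1/2 = 7/2 ≈ 3.5000)
L(F, Z) = 6*F (L(F, Z) = F*6 = 6*F)
D = 9 (D = 6*5 - 1*21 = 30 - 21 = 9)
(((2*h + 5)*3)*D)*(-9) = (((2*(7/2) + 5)*3)*9)*(-9) = (((7 + 5)*3)*9)*(-9) = ((12*3)*9)*(-9) = (36*9)*(-9) = 324*(-9) = -2916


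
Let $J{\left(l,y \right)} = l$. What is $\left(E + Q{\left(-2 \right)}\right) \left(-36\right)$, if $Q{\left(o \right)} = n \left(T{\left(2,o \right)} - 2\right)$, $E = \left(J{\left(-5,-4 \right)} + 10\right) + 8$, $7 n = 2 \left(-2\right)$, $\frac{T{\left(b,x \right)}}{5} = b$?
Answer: $- \frac{2124}{7} \approx -303.43$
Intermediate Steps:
$T{\left(b,x \right)} = 5 b$
$n = - \frac{4}{7}$ ($n = \frac{2 \left(-2\right)}{7} = \frac{1}{7} \left(-4\right) = - \frac{4}{7} \approx -0.57143$)
$E = 13$ ($E = \left(-5 + 10\right) + 8 = 5 + 8 = 13$)
$Q{\left(o \right)} = - \frac{32}{7}$ ($Q{\left(o \right)} = - \frac{4 \left(5 \cdot 2 - 2\right)}{7} = - \frac{4 \left(10 - 2\right)}{7} = \left(- \frac{4}{7}\right) 8 = - \frac{32}{7}$)
$\left(E + Q{\left(-2 \right)}\right) \left(-36\right) = \left(13 - \frac{32}{7}\right) \left(-36\right) = \frac{59}{7} \left(-36\right) = - \frac{2124}{7}$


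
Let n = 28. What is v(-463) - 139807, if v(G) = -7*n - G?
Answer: -139540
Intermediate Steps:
v(G) = -196 - G (v(G) = -7*28 - G = -196 - G)
v(-463) - 139807 = (-196 - 1*(-463)) - 139807 = (-196 + 463) - 139807 = 267 - 139807 = -139540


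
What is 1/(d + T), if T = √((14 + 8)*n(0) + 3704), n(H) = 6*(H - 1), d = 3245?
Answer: 3245/10526453 - 2*√893/10526453 ≈ 0.00030259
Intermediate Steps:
n(H) = -6 + 6*H (n(H) = 6*(-1 + H) = -6 + 6*H)
T = 2*√893 (T = √((14 + 8)*(-6 + 6*0) + 3704) = √(22*(-6 + 0) + 3704) = √(22*(-6) + 3704) = √(-132 + 3704) = √3572 = 2*√893 ≈ 59.766)
1/(d + T) = 1/(3245 + 2*√893)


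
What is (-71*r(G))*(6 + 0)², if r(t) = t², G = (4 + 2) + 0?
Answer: -92016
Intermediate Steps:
G = 6 (G = 6 + 0 = 6)
(-71*r(G))*(6 + 0)² = (-71*6²)*(6 + 0)² = -71*36*6² = -2556*36 = -92016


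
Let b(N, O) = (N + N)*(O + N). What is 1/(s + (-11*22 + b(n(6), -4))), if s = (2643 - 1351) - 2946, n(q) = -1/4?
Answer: -8/15151 ≈ -0.00052802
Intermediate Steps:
n(q) = -¼ (n(q) = -1*¼ = -¼)
b(N, O) = 2*N*(N + O) (b(N, O) = (2*N)*(N + O) = 2*N*(N + O))
s = -1654 (s = 1292 - 2946 = -1654)
1/(s + (-11*22 + b(n(6), -4))) = 1/(-1654 + (-11*22 + 2*(-¼)*(-¼ - 4))) = 1/(-1654 + (-242 + 2*(-¼)*(-17/4))) = 1/(-1654 + (-242 + 17/8)) = 1/(-1654 - 1919/8) = 1/(-15151/8) = -8/15151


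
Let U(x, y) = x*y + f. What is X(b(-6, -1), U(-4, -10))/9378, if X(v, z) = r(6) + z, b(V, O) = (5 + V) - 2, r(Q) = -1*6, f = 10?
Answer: 22/4689 ≈ 0.0046918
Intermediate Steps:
r(Q) = -6
b(V, O) = 3 + V
U(x, y) = 10 + x*y (U(x, y) = x*y + 10 = 10 + x*y)
X(v, z) = -6 + z
X(b(-6, -1), U(-4, -10))/9378 = (-6 + (10 - 4*(-10)))/9378 = (-6 + (10 + 40))*(1/9378) = (-6 + 50)*(1/9378) = 44*(1/9378) = 22/4689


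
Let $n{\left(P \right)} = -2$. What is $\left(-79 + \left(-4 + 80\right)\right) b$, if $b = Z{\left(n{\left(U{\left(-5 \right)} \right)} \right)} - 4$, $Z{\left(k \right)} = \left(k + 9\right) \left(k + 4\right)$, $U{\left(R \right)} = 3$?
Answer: $-30$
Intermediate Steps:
$Z{\left(k \right)} = \left(4 + k\right) \left(9 + k\right)$ ($Z{\left(k \right)} = \left(9 + k\right) \left(4 + k\right) = \left(4 + k\right) \left(9 + k\right)$)
$b = 10$ ($b = \left(36 + \left(-2\right)^{2} + 13 \left(-2\right)\right) - 4 = \left(36 + 4 - 26\right) - 4 = 14 - 4 = 10$)
$\left(-79 + \left(-4 + 80\right)\right) b = \left(-79 + \left(-4 + 80\right)\right) 10 = \left(-79 + 76\right) 10 = \left(-3\right) 10 = -30$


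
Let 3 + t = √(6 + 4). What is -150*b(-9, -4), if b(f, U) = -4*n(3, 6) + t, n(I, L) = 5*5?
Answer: 15450 - 150*√10 ≈ 14976.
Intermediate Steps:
n(I, L) = 25
t = -3 + √10 (t = -3 + √(6 + 4) = -3 + √10 ≈ 0.16228)
b(f, U) = -103 + √10 (b(f, U) = -4*25 + (-3 + √10) = -100 + (-3 + √10) = -103 + √10)
-150*b(-9, -4) = -150*(-103 + √10) = 15450 - 150*√10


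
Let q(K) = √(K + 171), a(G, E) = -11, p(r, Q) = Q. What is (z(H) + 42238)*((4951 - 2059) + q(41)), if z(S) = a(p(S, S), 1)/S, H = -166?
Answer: 10138656474/83 + 7011519*√53/83 ≈ 1.2277e+8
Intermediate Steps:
z(S) = -11/S
q(K) = √(171 + K)
(z(H) + 42238)*((4951 - 2059) + q(41)) = (-11/(-166) + 42238)*((4951 - 2059) + √(171 + 41)) = (-11*(-1/166) + 42238)*(2892 + √212) = (11/166 + 42238)*(2892 + 2*√53) = 7011519*(2892 + 2*√53)/166 = 10138656474/83 + 7011519*√53/83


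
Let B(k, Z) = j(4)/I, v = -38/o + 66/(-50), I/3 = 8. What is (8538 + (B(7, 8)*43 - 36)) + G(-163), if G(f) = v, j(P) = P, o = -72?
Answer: 7657537/900 ≈ 8508.4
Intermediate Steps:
I = 24 (I = 3*8 = 24)
v = -713/900 (v = -38/(-72) + 66/(-50) = -38*(-1/72) + 66*(-1/50) = 19/36 - 33/25 = -713/900 ≈ -0.79222)
B(k, Z) = ⅙ (B(k, Z) = 4/24 = 4*(1/24) = ⅙)
G(f) = -713/900
(8538 + (B(7, 8)*43 - 36)) + G(-163) = (8538 + ((⅙)*43 - 36)) - 713/900 = (8538 + (43/6 - 36)) - 713/900 = (8538 - 173/6) - 713/900 = 51055/6 - 713/900 = 7657537/900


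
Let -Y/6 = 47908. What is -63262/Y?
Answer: 31631/143724 ≈ 0.22008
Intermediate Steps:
Y = -287448 (Y = -6*47908 = -287448)
-63262/Y = -63262/(-287448) = -63262*(-1/287448) = 31631/143724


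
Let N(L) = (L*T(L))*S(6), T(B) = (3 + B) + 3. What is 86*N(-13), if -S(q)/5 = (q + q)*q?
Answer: -2817360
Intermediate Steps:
T(B) = 6 + B
S(q) = -10*q² (S(q) = -5*(q + q)*q = -5*2*q*q = -10*q²)
N(L) = -360*L*(6 + L) (N(L) = (L*(6 + L))*(-10*6²) = (L*(6 + L))*(-10*36) = (L*(6 + L))*(-360) = -360*L*(6 + L))
86*N(-13) = 86*(-360*(-13)*(6 - 13)) = 86*(-360*(-13)*(-7)) = 86*(-32760) = -2817360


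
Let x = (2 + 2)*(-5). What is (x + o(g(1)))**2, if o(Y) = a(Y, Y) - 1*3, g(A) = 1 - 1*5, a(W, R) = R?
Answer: 729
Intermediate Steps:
g(A) = -4 (g(A) = 1 - 5 = -4)
x = -20 (x = 4*(-5) = -20)
o(Y) = -3 + Y (o(Y) = Y - 1*3 = Y - 3 = -3 + Y)
(x + o(g(1)))**2 = (-20 + (-3 - 4))**2 = (-20 - 7)**2 = (-27)**2 = 729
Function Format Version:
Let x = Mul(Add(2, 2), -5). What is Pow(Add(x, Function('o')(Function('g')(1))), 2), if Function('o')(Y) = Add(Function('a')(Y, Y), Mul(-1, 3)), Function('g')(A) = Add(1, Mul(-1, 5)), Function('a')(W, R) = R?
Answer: 729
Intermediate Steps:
Function('g')(A) = -4 (Function('g')(A) = Add(1, -5) = -4)
x = -20 (x = Mul(4, -5) = -20)
Function('o')(Y) = Add(-3, Y) (Function('o')(Y) = Add(Y, Mul(-1, 3)) = Add(Y, -3) = Add(-3, Y))
Pow(Add(x, Function('o')(Function('g')(1))), 2) = Pow(Add(-20, Add(-3, -4)), 2) = Pow(Add(-20, -7), 2) = Pow(-27, 2) = 729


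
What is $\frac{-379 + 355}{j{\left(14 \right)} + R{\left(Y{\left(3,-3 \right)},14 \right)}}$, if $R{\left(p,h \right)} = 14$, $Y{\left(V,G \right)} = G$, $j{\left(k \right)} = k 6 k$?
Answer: $- \frac{12}{595} \approx -0.020168$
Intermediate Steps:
$j{\left(k \right)} = 6 k^{2}$ ($j{\left(k \right)} = 6 k k = 6 k^{2}$)
$\frac{-379 + 355}{j{\left(14 \right)} + R{\left(Y{\left(3,-3 \right)},14 \right)}} = \frac{-379 + 355}{6 \cdot 14^{2} + 14} = - \frac{24}{6 \cdot 196 + 14} = - \frac{24}{1176 + 14} = - \frac{24}{1190} = \left(-24\right) \frac{1}{1190} = - \frac{12}{595}$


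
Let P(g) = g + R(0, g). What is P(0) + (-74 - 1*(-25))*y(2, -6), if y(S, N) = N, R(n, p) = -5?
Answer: 289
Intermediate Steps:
P(g) = -5 + g (P(g) = g - 5 = -5 + g)
P(0) + (-74 - 1*(-25))*y(2, -6) = (-5 + 0) + (-74 - 1*(-25))*(-6) = -5 + (-74 + 25)*(-6) = -5 - 49*(-6) = -5 + 294 = 289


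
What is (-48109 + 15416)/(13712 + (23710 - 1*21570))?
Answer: -32693/15852 ≈ -2.0624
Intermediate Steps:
(-48109 + 15416)/(13712 + (23710 - 1*21570)) = -32693/(13712 + (23710 - 21570)) = -32693/(13712 + 2140) = -32693/15852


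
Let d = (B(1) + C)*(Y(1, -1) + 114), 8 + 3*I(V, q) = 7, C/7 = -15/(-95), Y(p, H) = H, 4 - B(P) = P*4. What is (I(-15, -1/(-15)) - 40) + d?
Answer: 4820/57 ≈ 84.561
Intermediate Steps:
B(P) = 4 - 4*P (B(P) = 4 - P*4 = 4 - 4*P)
C = 21/19 (C = 7*(-15/(-95)) = 7*(-15*(-1/95)) = 7*(3/19) = 21/19 ≈ 1.1053)
I(V, q) = -⅓ (I(V, q) = -8/3 + (⅓)*7 = -8/3 + 7/3 = -⅓)
d = 2373/19 (d = ((4 - 4*1) + 21/19)*(-1 + 114) = ((4 - 4) + 21/19)*113 = (0 + 21/19)*113 = (21/19)*113 = 2373/19 ≈ 124.89)
(I(-15, -1/(-15)) - 40) + d = (-⅓ - 40) + 2373/19 = -121/3 + 2373/19 = 4820/57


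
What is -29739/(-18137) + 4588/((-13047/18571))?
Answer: -1544952372743/236633439 ≈ -6528.9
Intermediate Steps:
-29739/(-18137) + 4588/((-13047/18571)) = -29739*(-1/18137) + 4588/((-13047*1/18571)) = 29739/18137 + 4588/(-13047/18571) = 29739/18137 + 4588*(-18571/13047) = 29739/18137 - 85203748/13047 = -1544952372743/236633439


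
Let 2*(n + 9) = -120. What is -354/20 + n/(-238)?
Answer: -10359/595 ≈ -17.410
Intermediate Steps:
n = -69 (n = -9 + (½)*(-120) = -9 - 60 = -69)
-354/20 + n/(-238) = -354/20 - 69/(-238) = -354*1/20 - 69*(-1/238) = -177/10 + 69/238 = -10359/595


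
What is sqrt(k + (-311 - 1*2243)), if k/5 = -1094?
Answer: 2*I*sqrt(2006) ≈ 89.577*I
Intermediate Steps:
k = -5470 (k = 5*(-1094) = -5470)
sqrt(k + (-311 - 1*2243)) = sqrt(-5470 + (-311 - 1*2243)) = sqrt(-5470 + (-311 - 2243)) = sqrt(-5470 - 2554) = sqrt(-8024) = 2*I*sqrt(2006)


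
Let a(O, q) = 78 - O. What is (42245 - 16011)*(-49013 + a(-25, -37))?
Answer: -1283104940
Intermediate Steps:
(42245 - 16011)*(-49013 + a(-25, -37)) = (42245 - 16011)*(-49013 + (78 - 1*(-25))) = 26234*(-49013 + (78 + 25)) = 26234*(-49013 + 103) = 26234*(-48910) = -1283104940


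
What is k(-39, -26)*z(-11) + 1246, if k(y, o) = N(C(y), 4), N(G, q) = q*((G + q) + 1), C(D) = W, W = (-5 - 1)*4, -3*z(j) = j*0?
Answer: 1246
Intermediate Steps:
z(j) = 0 (z(j) = -j*0/3 = -⅓*0 = 0)
W = -24 (W = -6*4 = -24)
C(D) = -24
N(G, q) = q*(1 + G + q)
k(y, o) = -76 (k(y, o) = 4*(1 - 24 + 4) = 4*(-19) = -76)
k(-39, -26)*z(-11) + 1246 = -76*0 + 1246 = 0 + 1246 = 1246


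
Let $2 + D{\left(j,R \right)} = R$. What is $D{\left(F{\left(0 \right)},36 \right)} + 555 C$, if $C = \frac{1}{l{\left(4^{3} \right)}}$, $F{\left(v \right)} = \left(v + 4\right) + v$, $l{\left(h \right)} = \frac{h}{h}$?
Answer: $589$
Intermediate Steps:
$l{\left(h \right)} = 1$
$F{\left(v \right)} = 4 + 2 v$ ($F{\left(v \right)} = \left(4 + v\right) + v = 4 + 2 v$)
$D{\left(j,R \right)} = -2 + R$
$C = 1$ ($C = 1^{-1} = 1$)
$D{\left(F{\left(0 \right)},36 \right)} + 555 C = \left(-2 + 36\right) + 555 \cdot 1 = 34 + 555 = 589$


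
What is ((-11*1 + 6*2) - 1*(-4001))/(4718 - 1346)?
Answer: 667/562 ≈ 1.1868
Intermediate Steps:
((-11*1 + 6*2) - 1*(-4001))/(4718 - 1346) = ((-11 + 12) + 4001)/3372 = (1 + 4001)*(1/3372) = 4002*(1/3372) = 667/562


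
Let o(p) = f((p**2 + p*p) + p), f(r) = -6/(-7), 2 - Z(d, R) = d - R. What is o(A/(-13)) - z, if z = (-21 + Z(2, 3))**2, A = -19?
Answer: -2262/7 ≈ -323.14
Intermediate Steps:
Z(d, R) = 2 + R - d (Z(d, R) = 2 - (d - R) = 2 + (R - d) = 2 + R - d)
f(r) = 6/7 (f(r) = -6*(-1/7) = 6/7)
o(p) = 6/7
z = 324 (z = (-21 + (2 + 3 - 1*2))**2 = (-21 + (2 + 3 - 2))**2 = (-21 + 3)**2 = (-18)**2 = 324)
o(A/(-13)) - z = 6/7 - 1*324 = 6/7 - 324 = -2262/7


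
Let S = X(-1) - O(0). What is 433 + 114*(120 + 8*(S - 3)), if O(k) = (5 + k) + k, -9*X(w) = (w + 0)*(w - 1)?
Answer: 19843/3 ≈ 6614.3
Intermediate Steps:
X(w) = -w*(-1 + w)/9 (X(w) = -(w + 0)*(w - 1)/9 = -w*(-1 + w)/9)
O(k) = 5 + 2*k
S = -47/9 (S = (⅑)*(-1)*(1 - 1*(-1)) - (5 + 2*0) = (⅑)*(-1)*(1 + 1) - (5 + 0) = (⅑)*(-1)*2 - 1*5 = -2/9 - 5 = -47/9 ≈ -5.2222)
433 + 114*(120 + 8*(S - 3)) = 433 + 114*(120 + 8*(-47/9 - 3)) = 433 + 114*(120 + 8*(-74/9)) = 433 + 114*(120 - 592/9) = 433 + 114*(488/9) = 433 + 18544/3 = 19843/3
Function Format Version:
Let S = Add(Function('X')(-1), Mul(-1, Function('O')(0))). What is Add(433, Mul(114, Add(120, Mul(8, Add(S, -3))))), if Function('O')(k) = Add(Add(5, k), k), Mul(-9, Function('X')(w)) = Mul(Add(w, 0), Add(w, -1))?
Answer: Rational(19843, 3) ≈ 6614.3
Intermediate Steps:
Function('X')(w) = Mul(Rational(-1, 9), w, Add(-1, w)) (Function('X')(w) = Mul(Rational(-1, 9), Mul(Add(w, 0), Add(w, -1))) = Mul(Rational(-1, 9), Mul(w, Add(-1, w))) = Mul(Rational(-1, 9), w, Add(-1, w)))
Function('O')(k) = Add(5, Mul(2, k))
S = Rational(-47, 9) (S = Add(Mul(Rational(1, 9), -1, Add(1, Mul(-1, -1))), Mul(-1, Add(5, Mul(2, 0)))) = Add(Mul(Rational(1, 9), -1, Add(1, 1)), Mul(-1, Add(5, 0))) = Add(Mul(Rational(1, 9), -1, 2), Mul(-1, 5)) = Add(Rational(-2, 9), -5) = Rational(-47, 9) ≈ -5.2222)
Add(433, Mul(114, Add(120, Mul(8, Add(S, -3))))) = Add(433, Mul(114, Add(120, Mul(8, Add(Rational(-47, 9), -3))))) = Add(433, Mul(114, Add(120, Mul(8, Rational(-74, 9))))) = Add(433, Mul(114, Add(120, Rational(-592, 9)))) = Add(433, Mul(114, Rational(488, 9))) = Add(433, Rational(18544, 3)) = Rational(19843, 3)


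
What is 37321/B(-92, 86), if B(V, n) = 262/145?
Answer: 5411545/262 ≈ 20655.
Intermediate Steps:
B(V, n) = 262/145 (B(V, n) = 262*(1/145) = 262/145)
37321/B(-92, 86) = 37321/(262/145) = 37321*(145/262) = 5411545/262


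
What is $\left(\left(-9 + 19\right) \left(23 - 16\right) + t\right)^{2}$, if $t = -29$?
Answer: $1681$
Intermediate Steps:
$\left(\left(-9 + 19\right) \left(23 - 16\right) + t\right)^{2} = \left(\left(-9 + 19\right) \left(23 - 16\right) - 29\right)^{2} = \left(10 \cdot 7 - 29\right)^{2} = \left(70 - 29\right)^{2} = 41^{2} = 1681$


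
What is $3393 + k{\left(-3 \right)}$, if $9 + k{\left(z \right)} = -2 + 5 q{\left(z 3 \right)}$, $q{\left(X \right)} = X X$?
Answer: $3787$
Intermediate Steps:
$q{\left(X \right)} = X^{2}$
$k{\left(z \right)} = -11 + 45 z^{2}$ ($k{\left(z \right)} = -9 + \left(-2 + 5 \left(z 3\right)^{2}\right) = -9 + \left(-2 + 5 \left(3 z\right)^{2}\right) = -9 + \left(-2 + 5 \cdot 9 z^{2}\right) = -9 + \left(-2 + 45 z^{2}\right) = -11 + 45 z^{2}$)
$3393 + k{\left(-3 \right)} = 3393 - \left(11 - 45 \left(-3\right)^{2}\right) = 3393 + \left(-11 + 45 \cdot 9\right) = 3393 + \left(-11 + 405\right) = 3393 + 394 = 3787$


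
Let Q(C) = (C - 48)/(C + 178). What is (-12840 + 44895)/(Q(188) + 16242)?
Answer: 5866065/2972356 ≈ 1.9735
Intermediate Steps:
Q(C) = (-48 + C)/(178 + C)
(-12840 + 44895)/(Q(188) + 16242) = (-12840 + 44895)/((-48 + 188)/(178 + 188) + 16242) = 32055/(140/366 + 16242) = 32055/((1/366)*140 + 16242) = 32055/(70/183 + 16242) = 32055/(2972356/183) = 32055*(183/2972356) = 5866065/2972356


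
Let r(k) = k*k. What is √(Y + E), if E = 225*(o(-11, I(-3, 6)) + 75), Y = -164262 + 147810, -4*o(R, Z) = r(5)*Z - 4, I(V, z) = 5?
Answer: 3*I*√2837/2 ≈ 79.895*I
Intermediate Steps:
r(k) = k²
o(R, Z) = 1 - 25*Z/4 (o(R, Z) = -(5²*Z - 4)/4 = -(25*Z - 4)/4 = -(-4 + 25*Z)/4 = 1 - 25*Z/4)
Y = -16452
E = 40275/4 (E = 225*((1 - 25/4*5) + 75) = 225*((1 - 125/4) + 75) = 225*(-121/4 + 75) = 225*(179/4) = 40275/4 ≈ 10069.)
√(Y + E) = √(-16452 + 40275/4) = √(-25533/4) = 3*I*√2837/2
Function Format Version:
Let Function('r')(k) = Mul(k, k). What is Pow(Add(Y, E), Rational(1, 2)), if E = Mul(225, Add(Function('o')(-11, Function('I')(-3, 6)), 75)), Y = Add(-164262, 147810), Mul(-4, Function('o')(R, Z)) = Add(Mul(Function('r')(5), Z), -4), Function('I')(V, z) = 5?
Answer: Mul(Rational(3, 2), I, Pow(2837, Rational(1, 2))) ≈ Mul(79.895, I)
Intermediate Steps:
Function('r')(k) = Pow(k, 2)
Function('o')(R, Z) = Add(1, Mul(Rational(-25, 4), Z)) (Function('o')(R, Z) = Mul(Rational(-1, 4), Add(Mul(Pow(5, 2), Z), -4)) = Mul(Rational(-1, 4), Add(Mul(25, Z), -4)) = Mul(Rational(-1, 4), Add(-4, Mul(25, Z))) = Add(1, Mul(Rational(-25, 4), Z)))
Y = -16452
E = Rational(40275, 4) (E = Mul(225, Add(Add(1, Mul(Rational(-25, 4), 5)), 75)) = Mul(225, Add(Add(1, Rational(-125, 4)), 75)) = Mul(225, Add(Rational(-121, 4), 75)) = Mul(225, Rational(179, 4)) = Rational(40275, 4) ≈ 10069.)
Pow(Add(Y, E), Rational(1, 2)) = Pow(Add(-16452, Rational(40275, 4)), Rational(1, 2)) = Pow(Rational(-25533, 4), Rational(1, 2)) = Mul(Rational(3, 2), I, Pow(2837, Rational(1, 2)))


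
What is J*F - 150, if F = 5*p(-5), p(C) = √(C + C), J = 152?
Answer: -150 + 760*I*√10 ≈ -150.0 + 2403.3*I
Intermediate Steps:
p(C) = √2*√C (p(C) = √(2*C) = √2*√C)
F = 5*I*√10 (F = 5*(√2*√(-5)) = 5*(√2*(I*√5)) = 5*(I*√10) = 5*I*√10 ≈ 15.811*I)
J*F - 150 = 152*(5*I*√10) - 150 = 760*I*√10 - 150 = -150 + 760*I*√10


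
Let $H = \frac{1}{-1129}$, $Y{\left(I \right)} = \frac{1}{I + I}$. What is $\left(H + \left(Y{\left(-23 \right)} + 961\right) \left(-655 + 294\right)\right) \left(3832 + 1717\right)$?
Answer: $- \frac{99974045097359}{51934} \approx -1.925 \cdot 10^{9}$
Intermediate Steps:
$Y{\left(I \right)} = \frac{1}{2 I}$
$H = - \frac{1}{1129} \approx -0.00088574$
$\left(H + \left(Y{\left(-23 \right)} + 961\right) \left(-655 + 294\right)\right) \left(3832 + 1717\right) = \left(- \frac{1}{1129} + \left(\frac{1}{2 \left(-23\right)} + 961\right) \left(-655 + 294\right)\right) \left(3832 + 1717\right) = \left(- \frac{1}{1129} + \left(\frac{1}{2} \left(- \frac{1}{23}\right) + 961\right) \left(-361\right)\right) 5549 = \left(- \frac{1}{1129} + \left(- \frac{1}{46} + 961\right) \left(-361\right)\right) 5549 = \left(- \frac{1}{1129} + \frac{44205}{46} \left(-361\right)\right) 5549 = \left(- \frac{1}{1129} - \frac{15958005}{46}\right) 5549 = \left(- \frac{18016587691}{51934}\right) 5549 = - \frac{99974045097359}{51934}$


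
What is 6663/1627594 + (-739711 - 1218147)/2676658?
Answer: -1584381680699/2178256250426 ≈ -0.72736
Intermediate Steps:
6663/1627594 + (-739711 - 1218147)/2676658 = 6663*(1/1627594) - 1957858*1/2676658 = 6663/1627594 - 978929/1338329 = -1584381680699/2178256250426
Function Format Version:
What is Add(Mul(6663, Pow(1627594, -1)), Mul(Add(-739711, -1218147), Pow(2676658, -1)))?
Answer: Rational(-1584381680699, 2178256250426) ≈ -0.72736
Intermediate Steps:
Add(Mul(6663, Pow(1627594, -1)), Mul(Add(-739711, -1218147), Pow(2676658, -1))) = Add(Mul(6663, Rational(1, 1627594)), Mul(-1957858, Rational(1, 2676658))) = Add(Rational(6663, 1627594), Rational(-978929, 1338329)) = Rational(-1584381680699, 2178256250426)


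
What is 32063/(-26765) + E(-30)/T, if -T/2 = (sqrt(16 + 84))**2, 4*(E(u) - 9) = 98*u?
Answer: 1301879/535300 ≈ 2.4321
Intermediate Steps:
E(u) = 9 + 49*u/2 (E(u) = 9 + (98*u)/4 = 9 + 49*u/2)
T = -200 (T = -2*(sqrt(16 + 84))**2 = -2*(sqrt(100))**2 = -2*10**2 = -2*100 = -200)
32063/(-26765) + E(-30)/T = 32063/(-26765) + (9 + (49/2)*(-30))/(-200) = 32063*(-1/26765) + (9 - 735)*(-1/200) = -32063/26765 - 726*(-1/200) = -32063/26765 + 363/100 = 1301879/535300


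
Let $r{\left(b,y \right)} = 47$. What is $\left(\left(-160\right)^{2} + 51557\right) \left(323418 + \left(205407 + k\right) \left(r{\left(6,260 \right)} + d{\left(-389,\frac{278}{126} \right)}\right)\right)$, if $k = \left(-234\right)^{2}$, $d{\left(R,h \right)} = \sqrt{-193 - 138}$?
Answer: $968403602403 + 20073396591 i \sqrt{331} \approx 9.684 \cdot 10^{11} + 3.652 \cdot 10^{11} i$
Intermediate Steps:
$d{\left(R,h \right)} = i \sqrt{331}$ ($d{\left(R,h \right)} = \sqrt{-331} = i \sqrt{331}$)
$k = 54756$
$\left(\left(-160\right)^{2} + 51557\right) \left(323418 + \left(205407 + k\right) \left(r{\left(6,260 \right)} + d{\left(-389,\frac{278}{126} \right)}\right)\right) = \left(\left(-160\right)^{2} + 51557\right) \left(323418 + \left(205407 + 54756\right) \left(47 + i \sqrt{331}\right)\right) = \left(25600 + 51557\right) \left(323418 + 260163 \left(47 + i \sqrt{331}\right)\right) = 77157 \left(323418 + \left(12227661 + 260163 i \sqrt{331}\right)\right) = 77157 \left(12551079 + 260163 i \sqrt{331}\right) = 968403602403 + 20073396591 i \sqrt{331}$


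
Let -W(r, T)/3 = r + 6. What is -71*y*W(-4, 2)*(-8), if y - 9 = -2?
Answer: -23856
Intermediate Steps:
W(r, T) = -18 - 3*r (W(r, T) = -3*(r + 6) = -3*(6 + r) = -18 - 3*r)
y = 7 (y = 9 - 2 = 7)
-71*y*W(-4, 2)*(-8) = -71*7*(-18 - 3*(-4))*(-8) = -71*7*(-18 + 12)*(-8) = -71*7*(-6)*(-8) = -(-2982)*(-8) = -71*336 = -23856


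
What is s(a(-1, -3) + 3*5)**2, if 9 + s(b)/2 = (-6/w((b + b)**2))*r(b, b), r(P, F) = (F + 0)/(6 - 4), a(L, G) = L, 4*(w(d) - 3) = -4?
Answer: 3600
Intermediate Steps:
w(d) = 2 (w(d) = 3 + (1/4)*(-4) = 3 - 1 = 2)
r(P, F) = F/2
s(b) = -18 - 3*b (s(b) = -18 + 2*((-6/2)*(b/2)) = -18 + 2*((-6*1/2)*(b/2)) = -18 + 2*(-3*b/2) = -18 - 3*b)
s(a(-1, -3) + 3*5)**2 = (-18 - 3*(-1 + 3*5))**2 = (-18 - 3*(-1 + 15))**2 = (-18 - 3*14)**2 = (-18 - 42)**2 = (-60)**2 = 3600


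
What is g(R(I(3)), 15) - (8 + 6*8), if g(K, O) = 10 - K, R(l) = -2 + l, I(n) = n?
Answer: -47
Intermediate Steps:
g(R(I(3)), 15) - (8 + 6*8) = (10 - (-2 + 3)) - (8 + 6*8) = (10 - 1*1) - (8 + 48) = (10 - 1) - 1*56 = 9 - 56 = -47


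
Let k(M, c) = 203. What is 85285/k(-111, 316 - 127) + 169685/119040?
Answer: 2037354491/4833024 ≈ 421.55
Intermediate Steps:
85285/k(-111, 316 - 127) + 169685/119040 = 85285/203 + 169685/119040 = 85285*(1/203) + 169685*(1/119040) = 85285/203 + 33937/23808 = 2037354491/4833024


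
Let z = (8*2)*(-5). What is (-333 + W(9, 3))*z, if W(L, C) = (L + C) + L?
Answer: 24960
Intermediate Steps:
W(L, C) = C + 2*L (W(L, C) = (C + L) + L = C + 2*L)
z = -80 (z = 16*(-5) = -80)
(-333 + W(9, 3))*z = (-333 + (3 + 2*9))*(-80) = (-333 + (3 + 18))*(-80) = (-333 + 21)*(-80) = -312*(-80) = 24960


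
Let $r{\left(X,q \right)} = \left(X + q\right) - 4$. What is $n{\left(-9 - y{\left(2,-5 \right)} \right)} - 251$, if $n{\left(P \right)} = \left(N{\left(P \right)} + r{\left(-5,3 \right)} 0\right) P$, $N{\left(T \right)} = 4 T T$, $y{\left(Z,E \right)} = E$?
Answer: $-507$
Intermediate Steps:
$r{\left(X,q \right)} = -4 + X + q$
$N{\left(T \right)} = 4 T^{2}$
$n{\left(P \right)} = 4 P^{3}$ ($n{\left(P \right)} = \left(4 P^{2} + \left(-4 - 5 + 3\right) 0\right) P = \left(4 P^{2} - 0\right) P = \left(4 P^{2} + 0\right) P = 4 P^{2} P = 4 P^{3}$)
$n{\left(-9 - y{\left(2,-5 \right)} \right)} - 251 = 4 \left(-9 - -5\right)^{3} - 251 = 4 \left(-9 + 5\right)^{3} - 251 = 4 \left(-4\right)^{3} - 251 = 4 \left(-64\right) - 251 = -256 - 251 = -507$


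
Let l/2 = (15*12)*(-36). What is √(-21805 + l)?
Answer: I*√34765 ≈ 186.45*I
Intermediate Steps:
l = -12960 (l = 2*((15*12)*(-36)) = 2*(180*(-36)) = 2*(-6480) = -12960)
√(-21805 + l) = √(-21805 - 12960) = √(-34765) = I*√34765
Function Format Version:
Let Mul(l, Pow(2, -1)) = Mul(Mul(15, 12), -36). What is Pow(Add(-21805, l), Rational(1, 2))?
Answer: Mul(I, Pow(34765, Rational(1, 2))) ≈ Mul(186.45, I)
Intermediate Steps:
l = -12960 (l = Mul(2, Mul(Mul(15, 12), -36)) = Mul(2, Mul(180, -36)) = Mul(2, -6480) = -12960)
Pow(Add(-21805, l), Rational(1, 2)) = Pow(Add(-21805, -12960), Rational(1, 2)) = Pow(-34765, Rational(1, 2)) = Mul(I, Pow(34765, Rational(1, 2)))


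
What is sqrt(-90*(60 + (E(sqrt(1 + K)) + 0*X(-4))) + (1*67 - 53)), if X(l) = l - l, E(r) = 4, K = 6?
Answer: 13*I*sqrt(34) ≈ 75.802*I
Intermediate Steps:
X(l) = 0
sqrt(-90*(60 + (E(sqrt(1 + K)) + 0*X(-4))) + (1*67 - 53)) = sqrt(-90*(60 + (4 + 0*0)) + (1*67 - 53)) = sqrt(-90*(60 + (4 + 0)) + (67 - 53)) = sqrt(-90*(60 + 4) + 14) = sqrt(-90*64 + 14) = sqrt(-5760 + 14) = sqrt(-5746) = 13*I*sqrt(34)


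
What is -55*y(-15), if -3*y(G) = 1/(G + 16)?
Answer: 55/3 ≈ 18.333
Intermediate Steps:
y(G) = -1/(3*(16 + G)) (y(G) = -1/(3*(G + 16)) = -1/(3*(16 + G)))
-55*y(-15) = -(-55)/(48 + 3*(-15)) = -(-55)/(48 - 45) = -(-55)/3 = -55*(-1/3) = 55/3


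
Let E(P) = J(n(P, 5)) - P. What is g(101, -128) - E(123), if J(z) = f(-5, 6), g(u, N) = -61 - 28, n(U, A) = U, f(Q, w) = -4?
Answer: 38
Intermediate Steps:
g(u, N) = -89
J(z) = -4
E(P) = -4 - P
g(101, -128) - E(123) = -89 - (-4 - 1*123) = -89 - (-4 - 123) = -89 - 1*(-127) = -89 + 127 = 38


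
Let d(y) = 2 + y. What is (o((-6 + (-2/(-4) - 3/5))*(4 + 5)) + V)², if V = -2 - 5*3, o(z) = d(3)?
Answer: 144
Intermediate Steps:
o(z) = 5 (o(z) = 2 + 3 = 5)
V = -17 (V = -2 - 15 = -17)
(o((-6 + (-2/(-4) - 3/5))*(4 + 5)) + V)² = (5 - 17)² = (-12)² = 144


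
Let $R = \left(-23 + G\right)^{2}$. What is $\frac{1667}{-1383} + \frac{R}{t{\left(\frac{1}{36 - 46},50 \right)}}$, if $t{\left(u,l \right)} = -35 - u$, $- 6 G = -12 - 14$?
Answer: $- \frac{16202309}{1448001} \approx -11.189$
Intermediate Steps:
$G = \frac{13}{3}$ ($G = - \frac{-12 - 14}{6} = \left(- \frac{1}{6}\right) \left(-26\right) = \frac{13}{3} \approx 4.3333$)
$R = \frac{3136}{9}$ ($R = \left(-23 + \frac{13}{3}\right)^{2} = \left(- \frac{56}{3}\right)^{2} = \frac{3136}{9} \approx 348.44$)
$\frac{1667}{-1383} + \frac{R}{t{\left(\frac{1}{36 - 46},50 \right)}} = \frac{1667}{-1383} + \frac{3136}{9 \left(-35 - \frac{1}{36 - 46}\right)} = 1667 \left(- \frac{1}{1383}\right) + \frac{3136}{9 \left(-35 - \frac{1}{-10}\right)} = - \frac{1667}{1383} + \frac{3136}{9 \left(-35 - - \frac{1}{10}\right)} = - \frac{1667}{1383} + \frac{3136}{9 \left(-35 + \frac{1}{10}\right)} = - \frac{1667}{1383} + \frac{3136}{9 \left(- \frac{349}{10}\right)} = - \frac{1667}{1383} + \frac{3136}{9} \left(- \frac{10}{349}\right) = - \frac{1667}{1383} - \frac{31360}{3141} = - \frac{16202309}{1448001}$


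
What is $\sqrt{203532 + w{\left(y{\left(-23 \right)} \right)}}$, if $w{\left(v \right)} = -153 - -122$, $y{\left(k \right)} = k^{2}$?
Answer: $\sqrt{203501} \approx 451.11$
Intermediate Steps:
$w{\left(v \right)} = -31$ ($w{\left(v \right)} = -153 + 122 = -31$)
$\sqrt{203532 + w{\left(y{\left(-23 \right)} \right)}} = \sqrt{203532 - 31} = \sqrt{203501}$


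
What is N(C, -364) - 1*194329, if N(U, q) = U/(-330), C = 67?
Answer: -64128637/330 ≈ -1.9433e+5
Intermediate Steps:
N(U, q) = -U/330 (N(U, q) = U*(-1/330) = -U/330)
N(C, -364) - 1*194329 = -1/330*67 - 1*194329 = -67/330 - 194329 = -64128637/330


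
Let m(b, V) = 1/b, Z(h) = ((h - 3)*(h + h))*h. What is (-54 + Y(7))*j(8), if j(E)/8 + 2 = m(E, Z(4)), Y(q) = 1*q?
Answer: 705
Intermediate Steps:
Y(q) = q
Z(h) = 2*h²*(-3 + h) (Z(h) = ((-3 + h)*(2*h))*h = (2*h*(-3 + h))*h = 2*h²*(-3 + h))
j(E) = -16 + 8/E
(-54 + Y(7))*j(8) = (-54 + 7)*(-16 + 8/8) = -47*(-16 + 8*(⅛)) = -47*(-16 + 1) = -47*(-15) = 705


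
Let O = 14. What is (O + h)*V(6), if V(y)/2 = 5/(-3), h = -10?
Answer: -40/3 ≈ -13.333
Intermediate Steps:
V(y) = -10/3 (V(y) = 2*(5/(-3)) = 2*(5*(-⅓)) = 2*(-5/3) = -10/3)
(O + h)*V(6) = (14 - 10)*(-10/3) = 4*(-10/3) = -40/3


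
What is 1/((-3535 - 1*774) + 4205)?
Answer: -1/104 ≈ -0.0096154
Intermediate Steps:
1/((-3535 - 1*774) + 4205) = 1/((-3535 - 774) + 4205) = 1/(-4309 + 4205) = 1/(-104) = -1/104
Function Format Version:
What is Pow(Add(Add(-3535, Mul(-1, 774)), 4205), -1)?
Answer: Rational(-1, 104) ≈ -0.0096154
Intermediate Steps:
Pow(Add(Add(-3535, Mul(-1, 774)), 4205), -1) = Pow(Add(Add(-3535, -774), 4205), -1) = Pow(Add(-4309, 4205), -1) = Pow(-104, -1) = Rational(-1, 104)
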